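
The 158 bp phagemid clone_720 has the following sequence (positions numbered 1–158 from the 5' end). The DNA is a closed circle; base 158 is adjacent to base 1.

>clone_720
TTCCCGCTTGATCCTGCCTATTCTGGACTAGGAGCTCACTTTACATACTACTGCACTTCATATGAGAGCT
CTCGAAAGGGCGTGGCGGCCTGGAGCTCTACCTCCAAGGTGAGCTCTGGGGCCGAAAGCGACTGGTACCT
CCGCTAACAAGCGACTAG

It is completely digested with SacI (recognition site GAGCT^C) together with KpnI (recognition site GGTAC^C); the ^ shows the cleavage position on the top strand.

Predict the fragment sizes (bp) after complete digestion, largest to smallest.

SacI sites (GAGCTC) start at positions 32, 66, 93, 111.
SacI cuts after base 5 of each site (before the last base), so after positions 36, 70, 97, 115.
The KpnI site (GGTACC) starts at position 134.
KpnI cuts after base 5 of each site (before the last base), so after position 138.
Combined cut positions: 36, 70, 97, 115, 138.
Circular molecule, 5 cuts → 5 fragments:
  37–70 → 34 bp
  71–97 → 27 bp
  98–115 → 18 bp
  116–138 → 23 bp
  139–158 then 1–36 → 20 + 36 = 56 bp
Sorted largest to smallest: 56, 34, 27, 23, 18 bp.

56, 34, 27, 23, 18 bp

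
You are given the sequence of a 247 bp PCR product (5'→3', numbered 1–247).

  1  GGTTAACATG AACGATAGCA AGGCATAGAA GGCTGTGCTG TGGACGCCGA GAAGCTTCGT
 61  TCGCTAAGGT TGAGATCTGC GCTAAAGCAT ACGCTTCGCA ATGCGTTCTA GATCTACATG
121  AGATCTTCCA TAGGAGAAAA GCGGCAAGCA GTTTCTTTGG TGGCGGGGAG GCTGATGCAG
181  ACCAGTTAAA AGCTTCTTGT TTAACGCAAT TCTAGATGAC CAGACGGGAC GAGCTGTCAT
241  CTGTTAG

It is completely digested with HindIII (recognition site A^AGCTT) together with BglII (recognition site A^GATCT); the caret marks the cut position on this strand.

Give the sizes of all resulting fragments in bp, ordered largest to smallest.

HindIII sites (AAGCTT) start at positions 52, 190.
HindIII cuts after the first base of each site, so after positions 52, 190.
BglII sites (AGATCT) start at positions 73, 110, 121.
BglII cuts after the first base of each site, so after positions 73, 110, 121.
Combined cut positions: 52, 73, 110, 121, 190.
Linear molecule, 5 cuts → 6 fragments:
  1–52 → 52 bp
  53–73 → 21 bp
  74–110 → 37 bp
  111–121 → 11 bp
  122–190 → 69 bp
  191–247 → 57 bp
Sorted largest to smallest: 69, 57, 52, 37, 21, 11 bp.

69, 57, 52, 37, 21, 11 bp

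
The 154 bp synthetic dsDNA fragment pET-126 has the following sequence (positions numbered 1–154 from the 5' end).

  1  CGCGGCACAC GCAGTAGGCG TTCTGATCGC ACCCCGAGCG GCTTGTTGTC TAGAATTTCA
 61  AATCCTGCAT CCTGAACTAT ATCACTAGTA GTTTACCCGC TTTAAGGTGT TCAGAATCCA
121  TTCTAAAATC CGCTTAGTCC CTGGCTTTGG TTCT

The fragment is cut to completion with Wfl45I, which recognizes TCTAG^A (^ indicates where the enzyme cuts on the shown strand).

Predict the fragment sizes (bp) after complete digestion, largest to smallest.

101, 53 bp

The Wfl45I site (TCTAGA) starts at position 49.
Wfl45I cuts after base 5 of each site (before the last base), so after position 53.
Linear molecule, 1 cut → 2 fragments:
  1–53 → 53 bp
  54–154 → 101 bp
Sorted largest to smallest: 101, 53 bp.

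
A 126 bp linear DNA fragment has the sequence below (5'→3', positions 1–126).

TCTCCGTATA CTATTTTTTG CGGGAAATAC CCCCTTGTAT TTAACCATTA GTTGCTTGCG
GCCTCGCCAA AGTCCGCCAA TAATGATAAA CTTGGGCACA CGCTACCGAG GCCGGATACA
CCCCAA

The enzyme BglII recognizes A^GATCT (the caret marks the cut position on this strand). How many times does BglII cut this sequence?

0

No occurrence of AGATCT is present in the sequence.
BglII does not cut: 0 sites.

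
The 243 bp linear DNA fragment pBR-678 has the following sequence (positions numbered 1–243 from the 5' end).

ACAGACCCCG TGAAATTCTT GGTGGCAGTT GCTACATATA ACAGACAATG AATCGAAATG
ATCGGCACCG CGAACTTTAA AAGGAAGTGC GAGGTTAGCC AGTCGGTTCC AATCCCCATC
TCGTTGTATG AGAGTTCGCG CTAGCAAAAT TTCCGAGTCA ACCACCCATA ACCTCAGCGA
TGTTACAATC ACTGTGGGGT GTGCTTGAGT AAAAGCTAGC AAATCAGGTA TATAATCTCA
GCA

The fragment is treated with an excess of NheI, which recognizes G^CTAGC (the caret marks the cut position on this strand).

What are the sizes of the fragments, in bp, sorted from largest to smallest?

NheI sites (GCTAGC) start at positions 140, 215.
NheI cuts after the first base of each site, so after positions 140, 215.
Linear molecule, 2 cuts → 3 fragments:
  1–140 → 140 bp
  141–215 → 75 bp
  216–243 → 28 bp
Sorted largest to smallest: 140, 75, 28 bp.

140, 75, 28 bp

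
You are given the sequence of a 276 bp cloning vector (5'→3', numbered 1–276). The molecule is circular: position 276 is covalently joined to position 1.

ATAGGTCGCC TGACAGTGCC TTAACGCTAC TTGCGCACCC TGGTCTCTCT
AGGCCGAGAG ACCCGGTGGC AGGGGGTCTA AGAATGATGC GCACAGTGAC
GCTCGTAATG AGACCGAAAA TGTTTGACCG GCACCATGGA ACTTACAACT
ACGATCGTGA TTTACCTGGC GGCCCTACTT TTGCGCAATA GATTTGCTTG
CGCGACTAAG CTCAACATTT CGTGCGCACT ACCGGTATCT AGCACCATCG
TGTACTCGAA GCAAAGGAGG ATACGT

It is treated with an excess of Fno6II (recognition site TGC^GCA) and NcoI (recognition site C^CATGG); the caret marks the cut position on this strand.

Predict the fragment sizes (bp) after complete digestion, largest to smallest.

Fno6II sites (TGCGCA) start at positions 32, 88, 182, 223.
Fno6II cuts after base 3 of each site, so after positions 34, 90, 184, 225.
The NcoI site (CCATGG) starts at position 134.
NcoI cuts after the first base of each site, so after position 134.
Combined cut positions: 34, 90, 134, 184, 225.
Circular molecule, 5 cuts → 5 fragments:
  35–90 → 56 bp
  91–134 → 44 bp
  135–184 → 50 bp
  185–225 → 41 bp
  226–276 then 1–34 → 51 + 34 = 85 bp
Sorted largest to smallest: 85, 56, 50, 44, 41 bp.

85, 56, 50, 44, 41 bp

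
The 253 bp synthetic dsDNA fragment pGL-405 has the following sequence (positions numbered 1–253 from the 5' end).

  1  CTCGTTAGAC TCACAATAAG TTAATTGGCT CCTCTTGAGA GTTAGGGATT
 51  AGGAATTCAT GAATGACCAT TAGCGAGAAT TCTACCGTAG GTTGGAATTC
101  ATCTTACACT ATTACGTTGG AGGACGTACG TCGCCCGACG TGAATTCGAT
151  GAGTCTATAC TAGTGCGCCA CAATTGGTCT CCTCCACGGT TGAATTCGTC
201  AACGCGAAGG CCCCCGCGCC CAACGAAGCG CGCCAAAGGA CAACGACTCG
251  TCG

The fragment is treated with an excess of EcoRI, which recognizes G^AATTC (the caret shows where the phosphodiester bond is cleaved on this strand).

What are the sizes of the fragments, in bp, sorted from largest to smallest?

61, 53, 50, 47, 24, 18 bp

EcoRI sites (GAATTC) start at positions 53, 77, 95, 142, 192.
EcoRI cuts after the first base of each site, so after positions 53, 77, 95, 142, 192.
Linear molecule, 5 cuts → 6 fragments:
  1–53 → 53 bp
  54–77 → 24 bp
  78–95 → 18 bp
  96–142 → 47 bp
  143–192 → 50 bp
  193–253 → 61 bp
Sorted largest to smallest: 61, 53, 50, 47, 24, 18 bp.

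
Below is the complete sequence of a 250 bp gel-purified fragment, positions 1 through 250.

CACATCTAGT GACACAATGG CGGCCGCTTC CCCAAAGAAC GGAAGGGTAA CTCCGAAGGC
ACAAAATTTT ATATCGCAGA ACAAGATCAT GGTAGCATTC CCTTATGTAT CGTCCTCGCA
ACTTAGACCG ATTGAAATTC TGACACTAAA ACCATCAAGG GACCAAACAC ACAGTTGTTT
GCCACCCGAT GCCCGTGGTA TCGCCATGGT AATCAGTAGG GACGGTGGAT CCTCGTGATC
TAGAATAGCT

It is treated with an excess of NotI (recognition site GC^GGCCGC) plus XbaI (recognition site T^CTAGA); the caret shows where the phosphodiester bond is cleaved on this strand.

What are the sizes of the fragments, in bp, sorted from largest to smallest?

218, 21, 11 bp

The NotI site (GCGGCCGC) starts at position 20.
NotI cuts after base 2 of each site, so after position 21.
The XbaI site (TCTAGA) starts at position 239.
XbaI cuts after the first base of each site, so after position 239.
Combined cut positions: 21, 239.
Linear molecule, 2 cuts → 3 fragments:
  1–21 → 21 bp
  22–239 → 218 bp
  240–250 → 11 bp
Sorted largest to smallest: 218, 21, 11 bp.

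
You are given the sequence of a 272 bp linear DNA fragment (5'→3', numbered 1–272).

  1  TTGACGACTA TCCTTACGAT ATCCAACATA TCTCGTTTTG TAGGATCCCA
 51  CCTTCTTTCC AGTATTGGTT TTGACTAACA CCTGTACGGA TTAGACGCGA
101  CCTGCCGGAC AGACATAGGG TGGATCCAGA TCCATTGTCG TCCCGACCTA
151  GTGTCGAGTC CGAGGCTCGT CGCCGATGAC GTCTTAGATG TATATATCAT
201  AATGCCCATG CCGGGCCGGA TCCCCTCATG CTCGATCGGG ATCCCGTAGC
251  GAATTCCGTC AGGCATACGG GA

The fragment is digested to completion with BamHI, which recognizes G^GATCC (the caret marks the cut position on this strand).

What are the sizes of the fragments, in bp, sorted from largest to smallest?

96, 79, 43, 33, 21 bp

BamHI sites (GGATCC) start at positions 43, 122, 218, 239.
BamHI cuts after the first base of each site, so after positions 43, 122, 218, 239.
Linear molecule, 4 cuts → 5 fragments:
  1–43 → 43 bp
  44–122 → 79 bp
  123–218 → 96 bp
  219–239 → 21 bp
  240–272 → 33 bp
Sorted largest to smallest: 96, 79, 43, 33, 21 bp.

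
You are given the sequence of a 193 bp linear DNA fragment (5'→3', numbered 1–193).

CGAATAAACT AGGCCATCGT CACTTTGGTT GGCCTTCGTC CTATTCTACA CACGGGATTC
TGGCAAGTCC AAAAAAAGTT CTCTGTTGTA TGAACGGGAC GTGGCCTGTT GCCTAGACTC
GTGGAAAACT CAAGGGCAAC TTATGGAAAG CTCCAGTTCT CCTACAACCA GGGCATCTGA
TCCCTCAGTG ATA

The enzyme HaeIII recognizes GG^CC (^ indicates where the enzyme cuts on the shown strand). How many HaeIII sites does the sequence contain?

GGCC occurs starting at positions 12, 31, 103.
HaeIII cuts at 3 sites.

3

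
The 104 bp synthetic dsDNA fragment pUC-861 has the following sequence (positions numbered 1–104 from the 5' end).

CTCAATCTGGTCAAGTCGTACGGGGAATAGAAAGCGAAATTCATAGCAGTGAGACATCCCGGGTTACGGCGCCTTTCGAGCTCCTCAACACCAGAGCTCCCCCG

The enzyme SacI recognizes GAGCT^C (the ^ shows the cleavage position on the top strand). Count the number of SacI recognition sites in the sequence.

GAGCTC occurs starting at positions 78, 94.
SacI cuts at 2 sites.

2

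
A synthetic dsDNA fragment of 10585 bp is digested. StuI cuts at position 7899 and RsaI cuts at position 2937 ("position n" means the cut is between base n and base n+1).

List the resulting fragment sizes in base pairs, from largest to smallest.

Combined cut positions (sorted): 2937, 7899.
Linear molecule, 2 cuts → 3 fragments:
  2937 − 0 = 2937 bp
  7899 − 2937 = 4962 bp
  10585 − 7899 = 2686 bp
Sorted largest to smallest: 4962, 2937, 2686 bp.

4962, 2937, 2686 bp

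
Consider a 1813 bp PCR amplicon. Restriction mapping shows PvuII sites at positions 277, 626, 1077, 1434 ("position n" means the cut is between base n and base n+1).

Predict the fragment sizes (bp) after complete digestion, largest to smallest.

Linear molecule, 4 cuts → 5 fragments:
  277 − 0 = 277 bp
  626 − 277 = 349 bp
  1077 − 626 = 451 bp
  1434 − 1077 = 357 bp
  1813 − 1434 = 379 bp
Sorted largest to smallest: 451, 379, 357, 349, 277 bp.

451, 379, 357, 349, 277 bp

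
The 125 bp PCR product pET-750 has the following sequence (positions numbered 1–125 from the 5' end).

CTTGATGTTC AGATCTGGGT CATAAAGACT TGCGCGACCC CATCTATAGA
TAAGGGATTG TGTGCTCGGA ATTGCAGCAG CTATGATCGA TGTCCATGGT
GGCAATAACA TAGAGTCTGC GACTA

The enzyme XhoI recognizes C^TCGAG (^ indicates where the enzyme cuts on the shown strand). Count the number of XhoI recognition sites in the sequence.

No occurrence of CTCGAG is present in the sequence.
XhoI does not cut: 0 sites.

0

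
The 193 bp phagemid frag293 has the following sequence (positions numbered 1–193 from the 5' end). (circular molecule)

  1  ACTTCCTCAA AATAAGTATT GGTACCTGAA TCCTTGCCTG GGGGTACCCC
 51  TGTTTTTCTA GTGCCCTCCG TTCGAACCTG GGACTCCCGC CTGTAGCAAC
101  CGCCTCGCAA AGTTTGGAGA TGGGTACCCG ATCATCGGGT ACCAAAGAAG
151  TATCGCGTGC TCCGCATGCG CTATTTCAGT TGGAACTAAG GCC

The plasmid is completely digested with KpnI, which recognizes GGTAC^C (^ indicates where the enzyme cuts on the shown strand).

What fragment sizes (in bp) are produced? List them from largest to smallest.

80, 76, 22, 15 bp

KpnI sites (GGTACC) start at positions 21, 43, 123, 138.
KpnI cuts after base 5 of each site (before the last base), so after positions 25, 47, 127, 142.
Circular molecule, 4 cuts → 4 fragments:
  26–47 → 22 bp
  48–127 → 80 bp
  128–142 → 15 bp
  143–193 then 1–25 → 51 + 25 = 76 bp
Sorted largest to smallest: 80, 76, 22, 15 bp.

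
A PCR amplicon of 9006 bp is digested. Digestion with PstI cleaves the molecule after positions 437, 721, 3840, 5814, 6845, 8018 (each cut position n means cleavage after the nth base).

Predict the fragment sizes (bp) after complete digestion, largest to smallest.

3119, 1974, 1173, 1031, 988, 437, 284 bp

Linear molecule, 6 cuts → 7 fragments:
  437 − 0 = 437 bp
  721 − 437 = 284 bp
  3840 − 721 = 3119 bp
  5814 − 3840 = 1974 bp
  6845 − 5814 = 1031 bp
  8018 − 6845 = 1173 bp
  9006 − 8018 = 988 bp
Sorted largest to smallest: 3119, 1974, 1173, 1031, 988, 437, 284 bp.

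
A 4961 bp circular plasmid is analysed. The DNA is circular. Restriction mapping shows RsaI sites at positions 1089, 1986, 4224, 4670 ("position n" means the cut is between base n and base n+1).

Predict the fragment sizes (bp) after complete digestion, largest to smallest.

2238, 1380, 897, 446 bp

Circular molecule, 4 cuts → 4 fragments:
  1986 − 1089 = 897 bp
  4224 − 1986 = 2238 bp
  4670 − 4224 = 446 bp
  wrap: 4961 − 4670 + 1089 = 1380 bp
Sorted largest to smallest: 2238, 1380, 897, 446 bp.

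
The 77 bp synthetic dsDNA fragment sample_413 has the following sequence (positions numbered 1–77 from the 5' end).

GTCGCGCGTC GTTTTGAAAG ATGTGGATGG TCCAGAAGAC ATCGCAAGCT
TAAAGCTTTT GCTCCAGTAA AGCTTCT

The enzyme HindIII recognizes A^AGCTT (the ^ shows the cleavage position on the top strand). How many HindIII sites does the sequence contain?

AAGCTT occurs starting at positions 46, 53, 70.
HindIII cuts at 3 sites.

3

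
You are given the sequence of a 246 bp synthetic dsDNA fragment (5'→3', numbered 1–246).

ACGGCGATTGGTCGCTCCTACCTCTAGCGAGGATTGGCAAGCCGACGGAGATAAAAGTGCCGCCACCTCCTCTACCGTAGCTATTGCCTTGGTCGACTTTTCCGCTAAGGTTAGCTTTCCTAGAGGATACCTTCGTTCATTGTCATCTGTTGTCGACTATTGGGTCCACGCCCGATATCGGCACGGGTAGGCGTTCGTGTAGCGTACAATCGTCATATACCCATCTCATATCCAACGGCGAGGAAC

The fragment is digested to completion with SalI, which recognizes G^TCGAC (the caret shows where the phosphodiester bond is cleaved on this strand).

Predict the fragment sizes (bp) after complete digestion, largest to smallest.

SalI sites (GTCGAC) start at positions 92, 152.
SalI cuts after the first base of each site, so after positions 92, 152.
Linear molecule, 2 cuts → 3 fragments:
  1–92 → 92 bp
  93–152 → 60 bp
  153–246 → 94 bp
Sorted largest to smallest: 94, 92, 60 bp.

94, 92, 60 bp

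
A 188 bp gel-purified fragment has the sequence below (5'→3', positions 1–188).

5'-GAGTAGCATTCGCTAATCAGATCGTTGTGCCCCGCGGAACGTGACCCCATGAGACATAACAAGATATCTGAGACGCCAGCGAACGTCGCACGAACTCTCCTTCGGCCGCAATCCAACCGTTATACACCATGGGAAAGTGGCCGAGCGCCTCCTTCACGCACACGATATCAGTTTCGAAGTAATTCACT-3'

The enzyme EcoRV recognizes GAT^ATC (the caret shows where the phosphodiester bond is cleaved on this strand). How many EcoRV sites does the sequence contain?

GATATC occurs starting at positions 63, 164.
EcoRV cuts at 2 sites.

2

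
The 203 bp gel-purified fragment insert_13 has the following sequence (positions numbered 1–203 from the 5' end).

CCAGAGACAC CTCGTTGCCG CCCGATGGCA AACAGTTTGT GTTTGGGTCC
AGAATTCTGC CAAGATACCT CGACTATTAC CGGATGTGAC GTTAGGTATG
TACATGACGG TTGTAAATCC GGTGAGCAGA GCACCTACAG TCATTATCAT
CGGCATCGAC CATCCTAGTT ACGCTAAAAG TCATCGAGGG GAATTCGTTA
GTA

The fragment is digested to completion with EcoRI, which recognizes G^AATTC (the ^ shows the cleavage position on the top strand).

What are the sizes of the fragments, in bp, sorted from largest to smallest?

EcoRI sites (GAATTC) start at positions 52, 191.
EcoRI cuts after the first base of each site, so after positions 52, 191.
Linear molecule, 2 cuts → 3 fragments:
  1–52 → 52 bp
  53–191 → 139 bp
  192–203 → 12 bp
Sorted largest to smallest: 139, 52, 12 bp.

139, 52, 12 bp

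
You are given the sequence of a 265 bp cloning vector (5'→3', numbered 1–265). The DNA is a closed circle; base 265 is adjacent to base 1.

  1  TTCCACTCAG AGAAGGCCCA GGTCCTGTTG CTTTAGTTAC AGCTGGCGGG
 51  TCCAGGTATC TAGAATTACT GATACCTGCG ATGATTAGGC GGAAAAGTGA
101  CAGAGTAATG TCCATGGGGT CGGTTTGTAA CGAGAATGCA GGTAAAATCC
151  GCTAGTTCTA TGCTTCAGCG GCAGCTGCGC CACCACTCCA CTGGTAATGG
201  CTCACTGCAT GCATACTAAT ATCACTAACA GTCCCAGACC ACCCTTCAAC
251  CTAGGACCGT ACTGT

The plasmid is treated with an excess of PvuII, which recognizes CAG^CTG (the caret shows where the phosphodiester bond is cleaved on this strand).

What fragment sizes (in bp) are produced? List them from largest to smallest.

133, 132 bp

PvuII sites (CAGCTG) start at positions 40, 172.
PvuII cuts after base 3 of each site, so after positions 42, 174.
Circular molecule, 2 cuts → 2 fragments:
  43–174 → 132 bp
  175–265 then 1–42 → 91 + 42 = 133 bp
Sorted largest to smallest: 133, 132 bp.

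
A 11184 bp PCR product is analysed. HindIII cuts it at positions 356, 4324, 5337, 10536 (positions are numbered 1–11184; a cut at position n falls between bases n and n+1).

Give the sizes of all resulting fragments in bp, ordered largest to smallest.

Linear molecule, 4 cuts → 5 fragments:
  356 − 0 = 356 bp
  4324 − 356 = 3968 bp
  5337 − 4324 = 1013 bp
  10536 − 5337 = 5199 bp
  11184 − 10536 = 648 bp
Sorted largest to smallest: 5199, 3968, 1013, 648, 356 bp.

5199, 3968, 1013, 648, 356 bp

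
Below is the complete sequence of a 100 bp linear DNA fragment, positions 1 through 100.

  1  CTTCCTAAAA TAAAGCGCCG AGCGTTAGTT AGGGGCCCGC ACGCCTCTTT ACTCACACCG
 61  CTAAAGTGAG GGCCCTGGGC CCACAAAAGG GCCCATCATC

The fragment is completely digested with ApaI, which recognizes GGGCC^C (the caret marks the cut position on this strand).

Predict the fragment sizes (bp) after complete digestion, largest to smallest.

ApaI sites (GGGCCC) start at positions 33, 70, 77, 89.
ApaI cuts after base 5 of each site (before the last base), so after positions 37, 74, 81, 93.
Linear molecule, 4 cuts → 5 fragments:
  1–37 → 37 bp
  38–74 → 37 bp
  75–81 → 7 bp
  82–93 → 12 bp
  94–100 → 7 bp
Sorted largest to smallest: 37, 37, 12, 7, 7 bp.

37, 37, 12, 7, 7 bp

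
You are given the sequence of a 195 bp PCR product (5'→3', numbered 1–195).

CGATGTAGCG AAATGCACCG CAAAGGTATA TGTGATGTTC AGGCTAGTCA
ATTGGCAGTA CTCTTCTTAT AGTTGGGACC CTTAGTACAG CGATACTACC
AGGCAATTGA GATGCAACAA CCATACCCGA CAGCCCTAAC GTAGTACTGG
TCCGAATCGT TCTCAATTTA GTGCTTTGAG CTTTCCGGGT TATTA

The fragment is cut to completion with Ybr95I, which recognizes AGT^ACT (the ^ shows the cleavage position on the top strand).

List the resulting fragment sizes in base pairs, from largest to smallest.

86, 59, 50 bp

Ybr95I sites (AGTACT) start at positions 57, 143.
Ybr95I cuts after base 3 of each site, so after positions 59, 145.
Linear molecule, 2 cuts → 3 fragments:
  1–59 → 59 bp
  60–145 → 86 bp
  146–195 → 50 bp
Sorted largest to smallest: 86, 59, 50 bp.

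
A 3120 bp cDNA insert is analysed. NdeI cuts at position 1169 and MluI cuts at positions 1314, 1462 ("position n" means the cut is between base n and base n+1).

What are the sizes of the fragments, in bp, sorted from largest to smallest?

Combined cut positions (sorted): 1169, 1314, 1462.
Linear molecule, 3 cuts → 4 fragments:
  1169 − 0 = 1169 bp
  1314 − 1169 = 145 bp
  1462 − 1314 = 148 bp
  3120 − 1462 = 1658 bp
Sorted largest to smallest: 1658, 1169, 148, 145 bp.

1658, 1169, 148, 145 bp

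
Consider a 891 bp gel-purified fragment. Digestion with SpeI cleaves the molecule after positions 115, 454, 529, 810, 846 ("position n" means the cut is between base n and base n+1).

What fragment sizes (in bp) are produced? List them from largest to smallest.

339, 281, 115, 75, 45, 36 bp

Linear molecule, 5 cuts → 6 fragments:
  115 − 0 = 115 bp
  454 − 115 = 339 bp
  529 − 454 = 75 bp
  810 − 529 = 281 bp
  846 − 810 = 36 bp
  891 − 846 = 45 bp
Sorted largest to smallest: 339, 281, 115, 75, 45, 36 bp.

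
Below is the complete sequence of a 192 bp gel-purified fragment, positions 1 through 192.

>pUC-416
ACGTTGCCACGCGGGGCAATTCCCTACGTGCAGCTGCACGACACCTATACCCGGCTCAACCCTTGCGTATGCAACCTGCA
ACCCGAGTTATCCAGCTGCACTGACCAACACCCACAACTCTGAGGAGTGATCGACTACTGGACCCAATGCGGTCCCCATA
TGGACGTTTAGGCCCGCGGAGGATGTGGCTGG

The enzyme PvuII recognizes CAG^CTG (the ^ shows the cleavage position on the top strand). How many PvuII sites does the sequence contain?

2

CAGCTG occurs starting at positions 31, 93.
PvuII cuts at 2 sites.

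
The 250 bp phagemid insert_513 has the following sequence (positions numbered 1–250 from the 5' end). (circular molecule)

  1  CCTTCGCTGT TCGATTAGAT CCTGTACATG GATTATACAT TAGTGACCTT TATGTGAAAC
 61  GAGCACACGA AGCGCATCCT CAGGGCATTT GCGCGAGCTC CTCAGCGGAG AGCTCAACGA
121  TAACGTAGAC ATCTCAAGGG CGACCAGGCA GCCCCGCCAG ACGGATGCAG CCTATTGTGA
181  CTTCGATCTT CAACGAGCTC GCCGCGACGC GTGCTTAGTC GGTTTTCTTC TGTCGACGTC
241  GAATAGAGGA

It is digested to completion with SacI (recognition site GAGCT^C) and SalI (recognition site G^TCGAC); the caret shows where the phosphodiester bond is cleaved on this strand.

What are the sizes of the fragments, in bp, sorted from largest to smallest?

117, 85, 33, 15 bp

SacI sites (GAGCTC) start at positions 95, 110, 195.
SacI cuts after base 5 of each site (before the last base), so after positions 99, 114, 199.
The SalI site (GTCGAC) starts at position 232.
SalI cuts after the first base of each site, so after position 232.
Combined cut positions: 99, 114, 199, 232.
Circular molecule, 4 cuts → 4 fragments:
  100–114 → 15 bp
  115–199 → 85 bp
  200–232 → 33 bp
  233–250 then 1–99 → 18 + 99 = 117 bp
Sorted largest to smallest: 117, 85, 33, 15 bp.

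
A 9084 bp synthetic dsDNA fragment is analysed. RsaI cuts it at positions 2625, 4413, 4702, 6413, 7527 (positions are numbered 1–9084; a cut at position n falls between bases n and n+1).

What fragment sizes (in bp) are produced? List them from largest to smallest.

Linear molecule, 5 cuts → 6 fragments:
  2625 − 0 = 2625 bp
  4413 − 2625 = 1788 bp
  4702 − 4413 = 289 bp
  6413 − 4702 = 1711 bp
  7527 − 6413 = 1114 bp
  9084 − 7527 = 1557 bp
Sorted largest to smallest: 2625, 1788, 1711, 1557, 1114, 289 bp.

2625, 1788, 1711, 1557, 1114, 289 bp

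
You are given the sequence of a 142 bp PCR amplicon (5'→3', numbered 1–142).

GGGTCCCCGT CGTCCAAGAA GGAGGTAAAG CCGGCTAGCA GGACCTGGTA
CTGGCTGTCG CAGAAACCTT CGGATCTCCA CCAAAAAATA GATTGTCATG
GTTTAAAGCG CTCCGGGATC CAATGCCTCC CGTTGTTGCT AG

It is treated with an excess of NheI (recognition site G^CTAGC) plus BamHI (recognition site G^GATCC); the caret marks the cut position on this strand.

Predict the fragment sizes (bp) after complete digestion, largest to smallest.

The NheI site (GCTAGC) starts at position 34.
NheI cuts after the first base of each site, so after position 34.
The BamHI site (GGATCC) starts at position 116.
BamHI cuts after the first base of each site, so after position 116.
Combined cut positions: 34, 116.
Linear molecule, 2 cuts → 3 fragments:
  1–34 → 34 bp
  35–116 → 82 bp
  117–142 → 26 bp
Sorted largest to smallest: 82, 34, 26 bp.

82, 34, 26 bp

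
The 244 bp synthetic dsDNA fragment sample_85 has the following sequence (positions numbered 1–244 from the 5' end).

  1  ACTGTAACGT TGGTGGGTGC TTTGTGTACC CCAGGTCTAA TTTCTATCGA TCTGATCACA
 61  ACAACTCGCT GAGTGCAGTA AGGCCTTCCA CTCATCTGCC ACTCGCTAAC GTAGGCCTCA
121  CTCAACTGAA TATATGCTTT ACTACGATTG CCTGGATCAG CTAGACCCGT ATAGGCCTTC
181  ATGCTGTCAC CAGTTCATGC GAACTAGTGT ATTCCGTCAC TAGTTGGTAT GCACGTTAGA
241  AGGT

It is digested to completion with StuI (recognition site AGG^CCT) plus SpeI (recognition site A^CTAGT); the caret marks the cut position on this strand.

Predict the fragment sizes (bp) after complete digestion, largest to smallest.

StuI sites (AGGCCT) start at positions 81, 113, 173.
StuI cuts after base 3 of each site, so after positions 83, 115, 175.
SpeI sites (ACTAGT) start at positions 203, 219.
SpeI cuts after the first base of each site, so after positions 203, 219.
Combined cut positions: 83, 115, 175, 203, 219.
Linear molecule, 5 cuts → 6 fragments:
  1–83 → 83 bp
  84–115 → 32 bp
  116–175 → 60 bp
  176–203 → 28 bp
  204–219 → 16 bp
  220–244 → 25 bp
Sorted largest to smallest: 83, 60, 32, 28, 25, 16 bp.

83, 60, 32, 28, 25, 16 bp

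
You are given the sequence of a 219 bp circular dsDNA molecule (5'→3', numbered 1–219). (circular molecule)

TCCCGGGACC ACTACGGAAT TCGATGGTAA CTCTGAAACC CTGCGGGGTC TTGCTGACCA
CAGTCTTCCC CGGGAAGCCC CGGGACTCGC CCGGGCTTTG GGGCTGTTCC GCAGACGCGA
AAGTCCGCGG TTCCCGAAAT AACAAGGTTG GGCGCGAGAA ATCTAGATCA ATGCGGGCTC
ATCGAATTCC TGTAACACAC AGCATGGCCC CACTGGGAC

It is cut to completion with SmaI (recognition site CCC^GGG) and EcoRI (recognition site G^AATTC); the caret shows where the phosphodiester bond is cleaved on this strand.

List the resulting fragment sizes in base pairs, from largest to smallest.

92, 54, 39, 13, 11, 10 bp

SmaI sites (CCCGGG) start at positions 2, 69, 79, 90.
SmaI cuts after base 3 of each site, so after positions 4, 71, 81, 92.
EcoRI sites (GAATTC) start at positions 17, 184.
EcoRI cuts after the first base of each site, so after positions 17, 184.
Combined cut positions: 4, 17, 71, 81, 92, 184.
Circular molecule, 6 cuts → 6 fragments:
  5–17 → 13 bp
  18–71 → 54 bp
  72–81 → 10 bp
  82–92 → 11 bp
  93–184 → 92 bp
  185–219 then 1–4 → 35 + 4 = 39 bp
Sorted largest to smallest: 92, 54, 39, 13, 11, 10 bp.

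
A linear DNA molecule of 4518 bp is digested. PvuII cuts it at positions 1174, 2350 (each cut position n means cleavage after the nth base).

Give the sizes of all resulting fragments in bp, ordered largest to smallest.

Linear molecule, 2 cuts → 3 fragments:
  1174 − 0 = 1174 bp
  2350 − 1174 = 1176 bp
  4518 − 2350 = 2168 bp
Sorted largest to smallest: 2168, 1176, 1174 bp.

2168, 1176, 1174 bp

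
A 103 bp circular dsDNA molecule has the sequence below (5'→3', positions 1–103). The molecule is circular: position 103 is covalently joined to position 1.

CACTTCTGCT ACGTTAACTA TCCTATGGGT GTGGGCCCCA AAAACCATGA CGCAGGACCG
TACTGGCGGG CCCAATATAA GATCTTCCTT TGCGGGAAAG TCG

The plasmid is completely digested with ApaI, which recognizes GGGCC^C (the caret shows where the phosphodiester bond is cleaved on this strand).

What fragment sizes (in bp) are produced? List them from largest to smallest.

ApaI sites (GGGCCC) start at positions 33, 68.
ApaI cuts after base 5 of each site (before the last base), so after positions 37, 72.
Circular molecule, 2 cuts → 2 fragments:
  38–72 → 35 bp
  73–103 then 1–37 → 31 + 37 = 68 bp
Sorted largest to smallest: 68, 35 bp.

68, 35 bp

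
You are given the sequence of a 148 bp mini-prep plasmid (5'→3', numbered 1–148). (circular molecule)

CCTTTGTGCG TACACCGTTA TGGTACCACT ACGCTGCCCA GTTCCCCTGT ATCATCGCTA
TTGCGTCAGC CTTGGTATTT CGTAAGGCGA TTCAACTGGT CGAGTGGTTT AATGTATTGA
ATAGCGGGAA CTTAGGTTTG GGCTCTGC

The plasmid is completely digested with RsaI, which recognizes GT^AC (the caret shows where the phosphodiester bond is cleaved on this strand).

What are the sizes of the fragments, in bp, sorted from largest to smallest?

135, 13 bp

RsaI sites (GTAC) start at positions 10, 23.
RsaI cuts after base 2 of each site, so after positions 11, 24.
Circular molecule, 2 cuts → 2 fragments:
  12–24 → 13 bp
  25–148 then 1–11 → 124 + 11 = 135 bp
Sorted largest to smallest: 135, 13 bp.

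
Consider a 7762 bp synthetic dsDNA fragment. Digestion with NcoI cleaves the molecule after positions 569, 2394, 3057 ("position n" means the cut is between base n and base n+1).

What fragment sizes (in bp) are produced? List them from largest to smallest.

Linear molecule, 3 cuts → 4 fragments:
  569 − 0 = 569 bp
  2394 − 569 = 1825 bp
  3057 − 2394 = 663 bp
  7762 − 3057 = 4705 bp
Sorted largest to smallest: 4705, 1825, 663, 569 bp.

4705, 1825, 663, 569 bp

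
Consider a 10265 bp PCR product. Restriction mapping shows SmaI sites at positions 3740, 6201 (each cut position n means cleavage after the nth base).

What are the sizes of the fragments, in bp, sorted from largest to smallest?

Linear molecule, 2 cuts → 3 fragments:
  3740 − 0 = 3740 bp
  6201 − 3740 = 2461 bp
  10265 − 6201 = 4064 bp
Sorted largest to smallest: 4064, 3740, 2461 bp.

4064, 3740, 2461 bp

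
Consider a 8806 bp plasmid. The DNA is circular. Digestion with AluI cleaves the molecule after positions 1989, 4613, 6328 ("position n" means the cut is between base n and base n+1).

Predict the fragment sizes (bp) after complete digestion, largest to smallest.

Circular molecule, 3 cuts → 3 fragments:
  4613 − 1989 = 2624 bp
  6328 − 4613 = 1715 bp
  wrap: 8806 − 6328 + 1989 = 4467 bp
Sorted largest to smallest: 4467, 2624, 1715 bp.

4467, 2624, 1715 bp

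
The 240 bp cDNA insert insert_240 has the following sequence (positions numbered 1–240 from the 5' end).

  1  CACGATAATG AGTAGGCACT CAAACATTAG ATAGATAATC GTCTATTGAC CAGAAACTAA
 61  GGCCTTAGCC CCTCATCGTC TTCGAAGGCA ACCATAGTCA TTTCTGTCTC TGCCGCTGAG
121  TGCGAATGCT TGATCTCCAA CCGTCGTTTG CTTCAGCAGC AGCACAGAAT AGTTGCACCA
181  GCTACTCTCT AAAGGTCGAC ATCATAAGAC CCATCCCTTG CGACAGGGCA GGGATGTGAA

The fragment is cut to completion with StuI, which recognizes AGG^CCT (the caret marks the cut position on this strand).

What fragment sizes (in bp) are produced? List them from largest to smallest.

The StuI site (AGGCCT) starts at position 60.
StuI cuts after base 3 of each site, so after position 62.
Linear molecule, 1 cut → 2 fragments:
  1–62 → 62 bp
  63–240 → 178 bp
Sorted largest to smallest: 178, 62 bp.

178, 62 bp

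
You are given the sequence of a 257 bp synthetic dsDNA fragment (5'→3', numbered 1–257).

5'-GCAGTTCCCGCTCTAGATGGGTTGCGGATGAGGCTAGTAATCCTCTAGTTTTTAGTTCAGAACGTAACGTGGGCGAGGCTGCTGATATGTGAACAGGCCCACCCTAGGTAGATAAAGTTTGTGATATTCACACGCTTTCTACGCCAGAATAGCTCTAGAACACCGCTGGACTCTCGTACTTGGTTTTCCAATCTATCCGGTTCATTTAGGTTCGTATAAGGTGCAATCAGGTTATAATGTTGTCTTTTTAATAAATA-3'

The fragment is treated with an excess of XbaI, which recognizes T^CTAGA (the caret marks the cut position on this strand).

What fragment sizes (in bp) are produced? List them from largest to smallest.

XbaI sites (TCTAGA) start at positions 12, 154.
XbaI cuts after the first base of each site, so after positions 12, 154.
Linear molecule, 2 cuts → 3 fragments:
  1–12 → 12 bp
  13–154 → 142 bp
  155–257 → 103 bp
Sorted largest to smallest: 142, 103, 12 bp.

142, 103, 12 bp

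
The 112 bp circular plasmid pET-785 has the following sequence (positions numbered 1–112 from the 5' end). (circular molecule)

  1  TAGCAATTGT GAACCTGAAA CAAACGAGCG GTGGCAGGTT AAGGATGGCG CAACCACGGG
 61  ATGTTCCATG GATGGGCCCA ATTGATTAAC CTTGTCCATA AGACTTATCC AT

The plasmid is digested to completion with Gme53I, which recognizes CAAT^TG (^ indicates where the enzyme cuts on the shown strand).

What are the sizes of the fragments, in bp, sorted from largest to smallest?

75, 37 bp

Gme53I sites (CAATTG) start at positions 4, 79.
Gme53I cuts after base 4 of each site, so after positions 7, 82.
Circular molecule, 2 cuts → 2 fragments:
  8–82 → 75 bp
  83–112 then 1–7 → 30 + 7 = 37 bp
Sorted largest to smallest: 75, 37 bp.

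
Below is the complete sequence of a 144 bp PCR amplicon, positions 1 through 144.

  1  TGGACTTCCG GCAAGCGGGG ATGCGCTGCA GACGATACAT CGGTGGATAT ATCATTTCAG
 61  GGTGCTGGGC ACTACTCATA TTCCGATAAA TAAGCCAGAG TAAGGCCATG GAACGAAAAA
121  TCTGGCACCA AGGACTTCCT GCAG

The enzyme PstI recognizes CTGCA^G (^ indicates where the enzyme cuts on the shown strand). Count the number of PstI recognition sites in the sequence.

CTGCAG occurs starting at positions 26, 139.
PstI cuts at 2 sites.

2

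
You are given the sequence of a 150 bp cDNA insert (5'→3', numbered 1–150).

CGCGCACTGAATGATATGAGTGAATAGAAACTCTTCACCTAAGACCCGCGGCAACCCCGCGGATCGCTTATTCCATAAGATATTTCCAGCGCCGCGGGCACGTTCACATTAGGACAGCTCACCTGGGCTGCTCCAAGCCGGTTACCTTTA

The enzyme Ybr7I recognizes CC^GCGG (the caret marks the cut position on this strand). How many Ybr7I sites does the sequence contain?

3

CCGCGG occurs starting at positions 46, 57, 92.
Ybr7I cuts at 3 sites.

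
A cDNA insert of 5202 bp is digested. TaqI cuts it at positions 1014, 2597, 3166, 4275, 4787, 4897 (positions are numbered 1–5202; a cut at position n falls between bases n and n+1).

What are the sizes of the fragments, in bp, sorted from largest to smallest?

1583, 1109, 1014, 569, 512, 305, 110 bp

Linear molecule, 6 cuts → 7 fragments:
  1014 − 0 = 1014 bp
  2597 − 1014 = 1583 bp
  3166 − 2597 = 569 bp
  4275 − 3166 = 1109 bp
  4787 − 4275 = 512 bp
  4897 − 4787 = 110 bp
  5202 − 4897 = 305 bp
Sorted largest to smallest: 1583, 1109, 1014, 569, 512, 305, 110 bp.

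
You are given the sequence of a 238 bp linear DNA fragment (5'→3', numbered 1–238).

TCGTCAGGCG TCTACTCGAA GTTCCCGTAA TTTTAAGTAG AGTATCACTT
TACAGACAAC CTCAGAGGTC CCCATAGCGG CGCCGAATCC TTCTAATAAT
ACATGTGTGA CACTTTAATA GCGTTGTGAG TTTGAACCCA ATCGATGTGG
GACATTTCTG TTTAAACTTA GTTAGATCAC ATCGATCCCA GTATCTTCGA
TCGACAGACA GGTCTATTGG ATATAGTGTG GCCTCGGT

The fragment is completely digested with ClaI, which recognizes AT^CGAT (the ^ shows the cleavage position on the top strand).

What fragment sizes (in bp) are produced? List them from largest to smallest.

142, 56, 40 bp

ClaI sites (ATCGAT) start at positions 141, 181.
ClaI cuts after base 2 of each site, so after positions 142, 182.
Linear molecule, 2 cuts → 3 fragments:
  1–142 → 142 bp
  143–182 → 40 bp
  183–238 → 56 bp
Sorted largest to smallest: 142, 56, 40 bp.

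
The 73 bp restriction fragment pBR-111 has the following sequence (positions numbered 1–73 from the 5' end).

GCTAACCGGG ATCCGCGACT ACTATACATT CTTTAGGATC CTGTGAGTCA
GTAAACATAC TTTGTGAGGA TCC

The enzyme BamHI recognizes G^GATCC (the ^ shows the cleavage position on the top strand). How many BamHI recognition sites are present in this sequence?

3

GGATCC occurs starting at positions 9, 36, 68.
BamHI cuts at 3 sites.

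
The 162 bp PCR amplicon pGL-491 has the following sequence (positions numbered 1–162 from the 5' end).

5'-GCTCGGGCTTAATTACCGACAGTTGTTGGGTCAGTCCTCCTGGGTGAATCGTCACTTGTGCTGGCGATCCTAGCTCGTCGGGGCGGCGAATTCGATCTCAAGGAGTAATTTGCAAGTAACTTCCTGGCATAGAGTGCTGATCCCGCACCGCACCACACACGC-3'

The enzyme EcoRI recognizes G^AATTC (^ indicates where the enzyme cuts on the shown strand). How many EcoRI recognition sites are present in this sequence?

GAATTC occurs starting at position 88.
EcoRI cuts at 1 site.

1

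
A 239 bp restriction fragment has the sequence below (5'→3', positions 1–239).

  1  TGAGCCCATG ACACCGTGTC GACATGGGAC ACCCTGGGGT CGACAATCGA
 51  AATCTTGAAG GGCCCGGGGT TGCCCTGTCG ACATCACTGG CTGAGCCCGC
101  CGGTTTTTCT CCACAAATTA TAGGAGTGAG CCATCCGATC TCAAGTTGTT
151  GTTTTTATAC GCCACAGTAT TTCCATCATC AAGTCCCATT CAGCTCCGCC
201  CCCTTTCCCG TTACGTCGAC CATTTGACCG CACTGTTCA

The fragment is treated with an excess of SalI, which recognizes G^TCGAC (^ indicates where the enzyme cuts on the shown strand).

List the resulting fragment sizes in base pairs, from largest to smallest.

SalI sites (GTCGAC) start at positions 18, 39, 77, 215.
SalI cuts after the first base of each site, so after positions 18, 39, 77, 215.
Linear molecule, 4 cuts → 5 fragments:
  1–18 → 18 bp
  19–39 → 21 bp
  40–77 → 38 bp
  78–215 → 138 bp
  216–239 → 24 bp
Sorted largest to smallest: 138, 38, 24, 21, 18 bp.

138, 38, 24, 21, 18 bp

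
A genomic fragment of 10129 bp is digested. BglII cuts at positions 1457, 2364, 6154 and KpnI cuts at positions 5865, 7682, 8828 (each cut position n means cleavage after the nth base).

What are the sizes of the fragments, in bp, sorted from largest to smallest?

Combined cut positions (sorted): 1457, 2364, 5865, 6154, 7682, 8828.
Linear molecule, 6 cuts → 7 fragments:
  1457 − 0 = 1457 bp
  2364 − 1457 = 907 bp
  5865 − 2364 = 3501 bp
  6154 − 5865 = 289 bp
  7682 − 6154 = 1528 bp
  8828 − 7682 = 1146 bp
  10129 − 8828 = 1301 bp
Sorted largest to smallest: 3501, 1528, 1457, 1301, 1146, 907, 289 bp.

3501, 1528, 1457, 1301, 1146, 907, 289 bp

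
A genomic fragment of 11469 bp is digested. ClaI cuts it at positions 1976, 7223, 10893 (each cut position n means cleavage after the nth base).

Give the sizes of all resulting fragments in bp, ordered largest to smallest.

Linear molecule, 3 cuts → 4 fragments:
  1976 − 0 = 1976 bp
  7223 − 1976 = 5247 bp
  10893 − 7223 = 3670 bp
  11469 − 10893 = 576 bp
Sorted largest to smallest: 5247, 3670, 1976, 576 bp.

5247, 3670, 1976, 576 bp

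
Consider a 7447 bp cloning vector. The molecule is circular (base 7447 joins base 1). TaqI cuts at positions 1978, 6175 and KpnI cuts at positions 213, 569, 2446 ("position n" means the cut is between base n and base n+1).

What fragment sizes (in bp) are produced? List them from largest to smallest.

Combined cut positions (sorted): 213, 569, 1978, 2446, 6175.
Circular molecule, 5 cuts → 5 fragments:
  569 − 213 = 356 bp
  1978 − 569 = 1409 bp
  2446 − 1978 = 468 bp
  6175 − 2446 = 3729 bp
  wrap: 7447 − 6175 + 213 = 1485 bp
Sorted largest to smallest: 3729, 1485, 1409, 468, 356 bp.

3729, 1485, 1409, 468, 356 bp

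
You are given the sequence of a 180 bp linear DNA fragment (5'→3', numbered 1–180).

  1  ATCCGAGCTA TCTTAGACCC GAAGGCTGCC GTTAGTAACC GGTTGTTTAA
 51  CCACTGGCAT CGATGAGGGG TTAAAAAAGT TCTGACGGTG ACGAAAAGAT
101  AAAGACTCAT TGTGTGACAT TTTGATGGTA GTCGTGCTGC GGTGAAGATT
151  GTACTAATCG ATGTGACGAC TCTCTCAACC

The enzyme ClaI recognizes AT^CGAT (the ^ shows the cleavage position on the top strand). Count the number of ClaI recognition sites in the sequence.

2

ATCGAT occurs starting at positions 59, 157.
ClaI cuts at 2 sites.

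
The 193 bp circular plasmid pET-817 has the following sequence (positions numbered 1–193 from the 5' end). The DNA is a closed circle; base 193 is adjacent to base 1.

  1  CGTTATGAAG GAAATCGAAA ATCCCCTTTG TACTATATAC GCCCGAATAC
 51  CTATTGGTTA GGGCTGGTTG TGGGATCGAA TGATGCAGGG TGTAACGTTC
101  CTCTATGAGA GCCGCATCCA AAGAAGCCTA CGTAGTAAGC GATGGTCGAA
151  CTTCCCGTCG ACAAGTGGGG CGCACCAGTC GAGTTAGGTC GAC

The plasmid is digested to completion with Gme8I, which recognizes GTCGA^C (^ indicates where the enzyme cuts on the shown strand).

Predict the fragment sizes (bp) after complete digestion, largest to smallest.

Gme8I sites (GTCGAC) start at positions 157, 188.
Gme8I cuts after base 5 of each site (before the last base), so after positions 161, 192.
Circular molecule, 2 cuts → 2 fragments:
  162–192 → 31 bp
  193–193 then 1–161 → 1 + 161 = 162 bp
Sorted largest to smallest: 162, 31 bp.

162, 31 bp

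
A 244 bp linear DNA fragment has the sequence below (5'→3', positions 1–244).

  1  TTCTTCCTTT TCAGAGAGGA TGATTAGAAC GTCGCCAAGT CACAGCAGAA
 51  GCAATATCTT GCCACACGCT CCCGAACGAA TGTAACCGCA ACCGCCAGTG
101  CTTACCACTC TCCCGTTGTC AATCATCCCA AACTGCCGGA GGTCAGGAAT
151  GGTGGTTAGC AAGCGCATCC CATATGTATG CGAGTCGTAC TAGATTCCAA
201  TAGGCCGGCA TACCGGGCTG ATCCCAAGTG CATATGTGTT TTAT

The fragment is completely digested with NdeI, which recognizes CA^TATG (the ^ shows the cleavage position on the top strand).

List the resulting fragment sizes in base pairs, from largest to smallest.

172, 60, 12 bp

NdeI sites (CATATG) start at positions 171, 231.
NdeI cuts after base 2 of each site, so after positions 172, 232.
Linear molecule, 2 cuts → 3 fragments:
  1–172 → 172 bp
  173–232 → 60 bp
  233–244 → 12 bp
Sorted largest to smallest: 172, 60, 12 bp.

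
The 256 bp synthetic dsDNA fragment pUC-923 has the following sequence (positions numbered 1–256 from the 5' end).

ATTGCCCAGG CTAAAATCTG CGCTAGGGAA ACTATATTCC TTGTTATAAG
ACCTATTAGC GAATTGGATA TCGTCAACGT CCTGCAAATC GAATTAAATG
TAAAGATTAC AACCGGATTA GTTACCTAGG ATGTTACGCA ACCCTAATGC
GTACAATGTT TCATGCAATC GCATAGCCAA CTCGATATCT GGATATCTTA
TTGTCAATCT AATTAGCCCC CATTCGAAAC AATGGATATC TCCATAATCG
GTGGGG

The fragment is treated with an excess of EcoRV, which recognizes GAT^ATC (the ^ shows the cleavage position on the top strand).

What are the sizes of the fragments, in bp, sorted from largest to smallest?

EcoRV sites (GATATC) start at positions 67, 184, 192, 235.
EcoRV cuts after base 3 of each site, so after positions 69, 186, 194, 237.
Linear molecule, 4 cuts → 5 fragments:
  1–69 → 69 bp
  70–186 → 117 bp
  187–194 → 8 bp
  195–237 → 43 bp
  238–256 → 19 bp
Sorted largest to smallest: 117, 69, 43, 19, 8 bp.

117, 69, 43, 19, 8 bp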